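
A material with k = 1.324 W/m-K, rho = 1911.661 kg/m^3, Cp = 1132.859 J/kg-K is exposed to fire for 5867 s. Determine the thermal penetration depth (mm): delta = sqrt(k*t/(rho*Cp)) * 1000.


alpha = 1.324 / (1911.661 * 1132.859) = 6.1137e-07 m^2/s
alpha * t = 0.0035869
delta = sqrt(0.0035869) * 1000 = 59.891 mm

59.891 mm


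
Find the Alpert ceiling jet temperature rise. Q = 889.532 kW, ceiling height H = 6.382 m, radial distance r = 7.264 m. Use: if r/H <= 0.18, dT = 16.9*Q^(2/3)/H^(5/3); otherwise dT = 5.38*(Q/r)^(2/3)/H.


r/H = 7.264 / 6.382 = 1.1382
r/H > 0.18, so dT = 5.38*(Q/r)^(2/3)/H
Q/r = 122.46
(Q/r)^(2/3) = 24.660
dT = 5.38 * 24.660 / 6.382 = 20.788 K

20.788 K


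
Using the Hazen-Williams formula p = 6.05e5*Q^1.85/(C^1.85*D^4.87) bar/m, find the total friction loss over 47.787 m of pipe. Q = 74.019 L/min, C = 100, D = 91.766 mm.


Q^1.85 = 2872.7
C^1.85 = 5011.9
D^4.87 = 3.6163e+09
p/m = 9.5891e-05 bar/m
p_total = 9.5891e-05 * 47.787 = 0.0045824 bar

0.0045824 bar


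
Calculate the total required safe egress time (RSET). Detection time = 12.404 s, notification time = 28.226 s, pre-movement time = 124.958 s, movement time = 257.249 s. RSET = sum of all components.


Total = 12.404 + 28.226 + 124.958 + 257.249 = 422.837 s

422.837 s


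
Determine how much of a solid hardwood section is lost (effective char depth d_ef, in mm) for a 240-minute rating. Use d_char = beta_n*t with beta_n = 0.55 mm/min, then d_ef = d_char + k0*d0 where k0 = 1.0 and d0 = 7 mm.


d_char = 0.55 * 240 = 132 mm
d_ef = 132 + 1.0*7 = 139 mm

139 mm


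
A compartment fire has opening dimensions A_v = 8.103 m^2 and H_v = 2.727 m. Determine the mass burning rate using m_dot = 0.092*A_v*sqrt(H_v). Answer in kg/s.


sqrt(H_v) = 1.6514
m_dot = 0.092 * 8.103 * 1.6514 = 1.2311 kg/s

1.2311 kg/s


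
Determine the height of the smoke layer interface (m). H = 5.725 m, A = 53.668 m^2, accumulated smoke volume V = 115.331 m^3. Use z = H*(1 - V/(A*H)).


V/(A*H) = 0.37537
1 - 0.37537 = 0.62463
z = 5.725 * 0.62463 = 3.5760 m

3.5760 m


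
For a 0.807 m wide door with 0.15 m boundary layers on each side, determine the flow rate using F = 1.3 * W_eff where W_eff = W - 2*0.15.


W_eff = 0.807 - 0.30 = 0.507 m
F = 1.3 * 0.507 = 0.65910 persons/s

0.65910 persons/s


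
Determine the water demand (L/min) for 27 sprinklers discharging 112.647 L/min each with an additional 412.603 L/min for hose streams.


Sprinkler demand = 27 * 112.647 = 3041.469 L/min
Total = 3041.469 + 412.603 = 3454.072 L/min

3454.072 L/min


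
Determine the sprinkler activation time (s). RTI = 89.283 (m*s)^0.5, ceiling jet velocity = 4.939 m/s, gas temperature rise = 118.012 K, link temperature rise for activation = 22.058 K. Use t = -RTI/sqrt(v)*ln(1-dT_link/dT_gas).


dT_link/dT_gas = 0.18691
ln(1 - 0.18691) = -0.20692
t = -89.283 / sqrt(4.939) * -0.20692 = 8.3128 s

8.3128 s


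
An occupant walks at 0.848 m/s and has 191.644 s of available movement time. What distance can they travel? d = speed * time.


d = 0.848 * 191.644 = 162.51 m

162.51 m


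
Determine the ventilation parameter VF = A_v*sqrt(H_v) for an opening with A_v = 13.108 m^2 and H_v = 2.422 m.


sqrt(H_v) = 1.5563
VF = 13.108 * 1.5563 = 20.400 m^(5/2)

20.400 m^(5/2)


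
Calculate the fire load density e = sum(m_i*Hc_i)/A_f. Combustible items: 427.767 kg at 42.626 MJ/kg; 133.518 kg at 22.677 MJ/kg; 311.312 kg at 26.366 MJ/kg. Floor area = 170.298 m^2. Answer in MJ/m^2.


Total energy = 427.767*42.626 + 133.518*22.677 + 311.312*26.366
= 18234.00 + 3027.788 + 8208.052
= 29469.84 MJ
e = 29469.84 / 170.298 = 173.05 MJ/m^2

173.05 MJ/m^2


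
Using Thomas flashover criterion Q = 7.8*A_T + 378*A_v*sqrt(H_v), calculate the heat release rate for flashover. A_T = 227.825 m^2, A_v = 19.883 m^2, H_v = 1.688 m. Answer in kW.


7.8*A_T = 1777.035
sqrt(H_v) = 1.2992
378*A_v*sqrt(H_v) = 9764.7
Q = 1777.035 + 9764.7 = 11542 kW

11542 kW


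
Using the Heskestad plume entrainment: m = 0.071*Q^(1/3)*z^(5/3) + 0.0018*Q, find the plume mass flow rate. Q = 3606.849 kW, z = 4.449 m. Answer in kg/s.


Q^(1/3) = 15.336
z^(5/3) = 12.035
First term = 0.071 * 15.336 * 12.035 = 13.104
Second term = 0.0018 * 3606.849 = 6.4923
m = 19.596 kg/s

19.596 kg/s


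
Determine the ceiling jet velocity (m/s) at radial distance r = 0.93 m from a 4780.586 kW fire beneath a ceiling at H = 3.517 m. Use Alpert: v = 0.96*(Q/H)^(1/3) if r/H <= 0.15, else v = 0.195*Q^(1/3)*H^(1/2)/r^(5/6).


r/H = 0.93 / 3.517 = 0.26443
r/H > 0.15, so v = 0.195*Q^(1/3)*H^(1/2)/r^(5/6)
Q^(1/3) = 16.846
H^(1/2) = 1.8754
r^(5/6) = 0.94132
v = 0.195 * 16.846 * 1.8754 / 0.94132 = 6.5445 m/s

6.5445 m/s


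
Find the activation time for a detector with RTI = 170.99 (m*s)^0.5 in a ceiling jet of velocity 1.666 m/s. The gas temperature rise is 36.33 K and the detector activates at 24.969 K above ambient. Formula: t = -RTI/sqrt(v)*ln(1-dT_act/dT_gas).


dT_act/dT_gas = 0.68728
ln(1 - 0.68728) = -1.1625
t = -170.99 / sqrt(1.666) * -1.1625 = 154.00 s

154.00 s


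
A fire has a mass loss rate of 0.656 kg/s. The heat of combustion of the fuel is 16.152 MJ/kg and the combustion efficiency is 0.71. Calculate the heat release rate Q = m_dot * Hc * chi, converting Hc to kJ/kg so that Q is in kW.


Hc = 16.152 MJ/kg = 16.152 * 1000 kJ/kg = 16152 kJ/kg
Q = 0.656 kg/s * 16152 kJ/kg * 0.71 = 7523.0 kW

7523.0 kW


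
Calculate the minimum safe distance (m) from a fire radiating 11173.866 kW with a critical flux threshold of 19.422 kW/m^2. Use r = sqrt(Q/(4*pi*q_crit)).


4*pi*q_crit = 244.06
Q/(4*pi*q_crit) = 45.783
r = sqrt(45.783) = 6.7663 m

6.7663 m


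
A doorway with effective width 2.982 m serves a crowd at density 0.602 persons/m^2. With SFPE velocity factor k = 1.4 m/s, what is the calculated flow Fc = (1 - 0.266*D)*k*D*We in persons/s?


1 - 0.266*D = 1 - 0.266*0.602 = 0.83987
Fs = 0.83987 * 1.4 * 0.602 = 0.70784 persons/(s*m)
Fc = 0.70784 * 2.982 = 2.1108 persons/s

2.1108 persons/s


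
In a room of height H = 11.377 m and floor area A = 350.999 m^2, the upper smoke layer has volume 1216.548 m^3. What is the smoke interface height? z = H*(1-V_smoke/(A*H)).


V/(A*H) = 0.30465
1 - 0.30465 = 0.69535
z = 11.377 * 0.69535 = 7.9110 m

7.9110 m


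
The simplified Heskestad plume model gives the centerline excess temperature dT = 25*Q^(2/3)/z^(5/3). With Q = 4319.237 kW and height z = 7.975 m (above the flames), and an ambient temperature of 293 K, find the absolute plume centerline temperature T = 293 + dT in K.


Q^(2/3) = 265.22
z^(5/3) = 31.834
dT = 25 * 265.22 / 31.834 = 208.29 K
T = 293 + 208.29 = 501.29 K

501.29 K


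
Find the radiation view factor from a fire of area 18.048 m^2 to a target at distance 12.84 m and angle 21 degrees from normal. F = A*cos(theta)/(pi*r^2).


cos(21 deg) = 0.93358
pi*r^2 = 517.94
F = 18.048 * 0.93358 / 517.94 = 0.032531

0.032531


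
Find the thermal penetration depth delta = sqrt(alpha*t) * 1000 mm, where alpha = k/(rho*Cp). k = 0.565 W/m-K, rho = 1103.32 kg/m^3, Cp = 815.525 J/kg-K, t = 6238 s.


alpha = 0.565 / (1103.32 * 815.525) = 6.2793e-07 m^2/s
alpha * t = 0.0039170
delta = sqrt(0.0039170) * 1000 = 62.586 mm

62.586 mm


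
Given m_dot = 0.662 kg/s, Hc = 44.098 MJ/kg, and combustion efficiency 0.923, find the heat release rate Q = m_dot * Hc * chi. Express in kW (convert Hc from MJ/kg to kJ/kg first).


Hc = 44.098 MJ/kg = 44.098 * 1000 kJ/kg = 44098 kJ/kg
Q = 0.662 kg/s * 44098 kJ/kg * 0.923 = 26945 kW

26945 kW


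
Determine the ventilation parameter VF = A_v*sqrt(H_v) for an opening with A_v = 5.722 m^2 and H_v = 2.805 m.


sqrt(H_v) = 1.6748
VF = 5.722 * 1.6748 = 9.5833 m^(5/2)

9.5833 m^(5/2)


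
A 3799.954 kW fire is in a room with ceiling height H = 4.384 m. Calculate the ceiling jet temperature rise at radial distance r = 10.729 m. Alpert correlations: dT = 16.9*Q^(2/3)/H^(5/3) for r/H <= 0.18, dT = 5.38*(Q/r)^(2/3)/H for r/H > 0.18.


r/H = 10.729 / 4.384 = 2.4473
r/H > 0.18, so dT = 5.38*(Q/r)^(2/3)/H
Q/r = 354.18
(Q/r)^(2/3) = 50.059
dT = 5.38 * 50.059 / 4.384 = 61.432 K

61.432 K


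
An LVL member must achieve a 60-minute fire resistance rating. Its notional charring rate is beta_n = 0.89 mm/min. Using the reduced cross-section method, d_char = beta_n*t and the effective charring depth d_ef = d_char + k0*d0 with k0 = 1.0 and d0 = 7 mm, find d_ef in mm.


d_char = 0.89 * 60 = 53.4 mm
d_ef = 53.4 + 1.0*7 = 60.4 mm

60.4 mm


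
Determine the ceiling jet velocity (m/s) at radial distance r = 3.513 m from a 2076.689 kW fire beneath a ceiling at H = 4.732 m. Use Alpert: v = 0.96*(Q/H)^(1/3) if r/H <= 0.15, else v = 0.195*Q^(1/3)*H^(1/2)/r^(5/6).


r/H = 3.513 / 4.732 = 0.74239
r/H > 0.15, so v = 0.195*Q^(1/3)*H^(1/2)/r^(5/6)
Q^(1/3) = 12.758
H^(1/2) = 2.1753
r^(5/6) = 2.8493
v = 0.195 * 12.758 * 2.1753 / 2.8493 = 1.8994 m/s

1.8994 m/s


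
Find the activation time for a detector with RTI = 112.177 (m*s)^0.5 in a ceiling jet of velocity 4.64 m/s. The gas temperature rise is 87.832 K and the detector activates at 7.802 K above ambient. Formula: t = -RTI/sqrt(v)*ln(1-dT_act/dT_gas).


dT_act/dT_gas = 0.088829
ln(1 - 0.088829) = -0.093024
t = -112.177 / sqrt(4.64) * -0.093024 = 4.8444 s

4.8444 s


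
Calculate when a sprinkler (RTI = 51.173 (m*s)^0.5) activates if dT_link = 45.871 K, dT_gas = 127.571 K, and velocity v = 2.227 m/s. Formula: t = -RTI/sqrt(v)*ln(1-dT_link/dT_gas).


dT_link/dT_gas = 0.35957
ln(1 - 0.35957) = -0.44562
t = -51.173 / sqrt(2.227) * -0.44562 = 15.281 s

15.281 s


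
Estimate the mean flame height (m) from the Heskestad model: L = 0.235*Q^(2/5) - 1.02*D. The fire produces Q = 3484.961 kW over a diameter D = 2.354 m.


Q^(2/5) = 26.114
0.235 * Q^(2/5) = 6.1369
1.02 * D = 2.4011
L = 3.7358 m

3.7358 m


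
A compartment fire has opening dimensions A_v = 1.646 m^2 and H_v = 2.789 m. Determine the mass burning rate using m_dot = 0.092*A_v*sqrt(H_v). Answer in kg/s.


sqrt(H_v) = 1.6700
m_dot = 0.092 * 1.646 * 1.6700 = 0.25290 kg/s

0.25290 kg/s


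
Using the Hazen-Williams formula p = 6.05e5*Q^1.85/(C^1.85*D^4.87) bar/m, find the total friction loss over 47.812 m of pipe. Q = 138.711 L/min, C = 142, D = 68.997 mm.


Q^1.85 = 9181.3
C^1.85 = 9588.1
D^4.87 = 9.0179e+08
p/m = 0.00064243 bar/m
p_total = 0.00064243 * 47.812 = 0.030716 bar

0.030716 bar


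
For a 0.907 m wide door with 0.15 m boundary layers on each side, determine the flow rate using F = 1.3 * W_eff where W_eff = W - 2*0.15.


W_eff = 0.907 - 0.30 = 0.607 m
F = 1.3 * 0.607 = 0.78910 persons/s

0.78910 persons/s


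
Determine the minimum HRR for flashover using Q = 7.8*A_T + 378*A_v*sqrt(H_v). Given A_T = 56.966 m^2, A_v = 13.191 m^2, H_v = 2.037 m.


7.8*A_T = 444.33
sqrt(H_v) = 1.4272
378*A_v*sqrt(H_v) = 7116.5
Q = 444.33 + 7116.5 = 7560.8 kW

7560.8 kW


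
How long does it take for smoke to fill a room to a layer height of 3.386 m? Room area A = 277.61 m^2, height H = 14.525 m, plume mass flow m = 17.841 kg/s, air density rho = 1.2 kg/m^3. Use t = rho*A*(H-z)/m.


H - z = 11.139 m
t = 1.2 * 277.61 * 11.139 / 17.841 = 207.99 s

207.99 s


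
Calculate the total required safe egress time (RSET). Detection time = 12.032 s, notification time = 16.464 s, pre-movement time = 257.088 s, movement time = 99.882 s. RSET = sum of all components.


Total = 12.032 + 16.464 + 257.088 + 99.882 = 385.466 s

385.466 s


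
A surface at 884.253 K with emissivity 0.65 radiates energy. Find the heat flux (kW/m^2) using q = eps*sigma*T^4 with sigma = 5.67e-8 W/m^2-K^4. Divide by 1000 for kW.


T^4 = 6.1137e+11
q = 0.65 * 5.67e-8 * 6.1137e+11 / 1000 = 22.532 kW/m^2

22.532 kW/m^2


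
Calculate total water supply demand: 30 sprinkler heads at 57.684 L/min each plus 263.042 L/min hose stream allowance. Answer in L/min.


Sprinkler demand = 30 * 57.684 = 1730.52 L/min
Total = 1730.52 + 263.042 = 1993.562 L/min

1993.562 L/min


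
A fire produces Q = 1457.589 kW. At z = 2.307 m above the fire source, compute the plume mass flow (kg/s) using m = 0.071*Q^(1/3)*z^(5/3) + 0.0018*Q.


Q^(1/3) = 11.338
z^(5/3) = 4.0279
First term = 0.071 * 11.338 * 4.0279 = 3.2425
Second term = 0.0018 * 1457.589 = 2.6237
m = 5.8662 kg/s

5.8662 kg/s


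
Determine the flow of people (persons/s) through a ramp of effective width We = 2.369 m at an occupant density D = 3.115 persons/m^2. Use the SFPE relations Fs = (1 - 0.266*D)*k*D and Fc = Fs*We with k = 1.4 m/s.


1 - 0.266*D = 1 - 0.266*3.115 = 0.17141
Fs = 0.17141 * 1.4 * 3.115 = 0.74752 persons/(s*m)
Fc = 0.74752 * 2.369 = 1.7709 persons/s

1.7709 persons/s


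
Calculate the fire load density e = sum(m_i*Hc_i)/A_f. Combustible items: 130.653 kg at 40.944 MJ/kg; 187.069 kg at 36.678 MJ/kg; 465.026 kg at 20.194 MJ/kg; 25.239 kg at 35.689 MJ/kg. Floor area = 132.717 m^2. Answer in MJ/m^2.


Total energy = 130.653*40.944 + 187.069*36.678 + 465.026*20.194 + 25.239*35.689
= 5349.456 + 6861.317 + 9390.735 + 900.7547
= 22502.26 MJ
e = 22502.26 / 132.717 = 169.55 MJ/m^2

169.55 MJ/m^2


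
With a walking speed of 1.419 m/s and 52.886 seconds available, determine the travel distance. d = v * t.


d = 1.419 * 52.886 = 75.045 m

75.045 m


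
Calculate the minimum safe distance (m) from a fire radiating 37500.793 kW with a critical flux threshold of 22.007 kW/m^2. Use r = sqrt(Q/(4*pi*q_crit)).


4*pi*q_crit = 276.55
Q/(4*pi*q_crit) = 135.60
r = sqrt(135.60) = 11.645 m

11.645 m


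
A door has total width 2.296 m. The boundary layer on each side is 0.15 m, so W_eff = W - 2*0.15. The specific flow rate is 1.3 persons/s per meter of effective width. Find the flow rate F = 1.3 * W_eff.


W_eff = 2.296 - 0.30 = 1.996 m
F = 1.3 * 1.996 = 2.5948 persons/s

2.5948 persons/s


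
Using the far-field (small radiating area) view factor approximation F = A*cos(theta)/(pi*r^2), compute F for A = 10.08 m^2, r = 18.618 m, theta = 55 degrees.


cos(55 deg) = 0.57358
pi*r^2 = 1089.0
F = 10.08 * 0.57358 / 1089.0 = 0.0053093

0.0053093


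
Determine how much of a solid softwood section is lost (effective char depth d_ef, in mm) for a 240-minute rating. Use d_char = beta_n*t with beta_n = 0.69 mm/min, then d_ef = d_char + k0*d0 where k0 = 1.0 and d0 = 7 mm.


d_char = 0.69 * 240 = 165.6 mm
d_ef = 165.6 + 1.0*7 = 172.6 mm

172.6 mm


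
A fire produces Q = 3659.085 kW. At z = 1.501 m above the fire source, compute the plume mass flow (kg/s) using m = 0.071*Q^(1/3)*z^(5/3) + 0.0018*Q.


Q^(1/3) = 15.410
z^(5/3) = 1.9677
First term = 0.071 * 15.410 * 1.9677 = 2.1529
Second term = 0.0018 * 3659.085 = 6.5864
m = 8.7392 kg/s

8.7392 kg/s


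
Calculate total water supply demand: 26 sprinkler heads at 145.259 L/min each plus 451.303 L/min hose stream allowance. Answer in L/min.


Sprinkler demand = 26 * 145.259 = 3776.734 L/min
Total = 3776.734 + 451.303 = 4228.037 L/min

4228.037 L/min


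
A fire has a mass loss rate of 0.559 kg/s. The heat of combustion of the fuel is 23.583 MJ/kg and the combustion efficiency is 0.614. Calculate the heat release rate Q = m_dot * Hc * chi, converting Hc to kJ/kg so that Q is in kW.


Hc = 23.583 MJ/kg = 23.583 * 1000 kJ/kg = 23583 kJ/kg
Q = 0.559 kg/s * 23583 kJ/kg * 0.614 = 8094.3 kW

8094.3 kW


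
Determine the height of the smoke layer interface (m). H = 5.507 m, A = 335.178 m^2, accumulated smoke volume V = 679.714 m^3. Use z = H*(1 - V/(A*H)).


V/(A*H) = 0.36824
1 - 0.36824 = 0.63176
z = 5.507 * 0.63176 = 3.4791 m

3.4791 m


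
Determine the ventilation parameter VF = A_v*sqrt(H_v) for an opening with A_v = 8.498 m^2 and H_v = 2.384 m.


sqrt(H_v) = 1.5440
VF = 8.498 * 1.5440 = 13.121 m^(5/2)

13.121 m^(5/2)


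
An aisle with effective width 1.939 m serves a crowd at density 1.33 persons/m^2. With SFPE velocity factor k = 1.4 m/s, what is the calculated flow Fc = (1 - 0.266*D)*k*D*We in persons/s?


1 - 0.266*D = 1 - 0.266*1.33 = 0.64622
Fs = 0.64622 * 1.4 * 1.33 = 1.2033 persons/(s*m)
Fc = 1.2033 * 1.939 = 2.3331 persons/s

2.3331 persons/s


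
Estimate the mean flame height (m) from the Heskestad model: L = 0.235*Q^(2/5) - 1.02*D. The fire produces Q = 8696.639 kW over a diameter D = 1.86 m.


Q^(2/5) = 37.648
0.235 * Q^(2/5) = 8.8473
1.02 * D = 1.8972
L = 6.9501 m

6.9501 m


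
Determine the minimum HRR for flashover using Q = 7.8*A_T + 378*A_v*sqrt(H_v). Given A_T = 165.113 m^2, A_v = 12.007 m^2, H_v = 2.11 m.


7.8*A_T = 1287.9
sqrt(H_v) = 1.4526
378*A_v*sqrt(H_v) = 6592.8
Q = 1287.9 + 6592.8 = 7880.6 kW

7880.6 kW


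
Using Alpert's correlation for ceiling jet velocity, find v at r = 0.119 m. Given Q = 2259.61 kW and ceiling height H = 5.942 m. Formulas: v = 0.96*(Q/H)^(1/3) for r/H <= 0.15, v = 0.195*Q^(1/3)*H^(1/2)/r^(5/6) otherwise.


r/H = 0.119 / 5.942 = 0.020027
r/H <= 0.15, so v = 0.96*(Q/H)^(1/3)
Q/H = 380.28
(Q/H)^(1/3) = 7.2449
v = 0.96 * 7.2449 = 6.9551 m/s

6.9551 m/s


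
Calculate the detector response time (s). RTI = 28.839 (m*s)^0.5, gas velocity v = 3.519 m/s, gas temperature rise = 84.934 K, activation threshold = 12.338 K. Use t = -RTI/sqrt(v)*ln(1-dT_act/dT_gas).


dT_act/dT_gas = 0.14527
ln(1 - 0.14527) = -0.15696
t = -28.839 / sqrt(3.519) * -0.15696 = 2.4131 s

2.4131 s


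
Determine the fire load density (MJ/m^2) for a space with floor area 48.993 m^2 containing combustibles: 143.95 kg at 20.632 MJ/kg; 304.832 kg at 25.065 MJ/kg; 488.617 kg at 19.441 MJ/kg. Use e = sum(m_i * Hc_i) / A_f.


Total energy = 143.95*20.632 + 304.832*25.065 + 488.617*19.441
= 2969.976 + 7640.614 + 9499.203
= 20109.79 MJ
e = 20109.79 / 48.993 = 410.46 MJ/m^2

410.46 MJ/m^2


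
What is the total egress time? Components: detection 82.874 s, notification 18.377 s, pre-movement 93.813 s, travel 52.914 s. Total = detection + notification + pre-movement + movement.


Total = 82.874 + 18.377 + 93.813 + 52.914 = 247.978 s

247.978 s


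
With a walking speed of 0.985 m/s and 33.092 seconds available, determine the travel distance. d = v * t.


d = 0.985 * 33.092 = 32.596 m

32.596 m


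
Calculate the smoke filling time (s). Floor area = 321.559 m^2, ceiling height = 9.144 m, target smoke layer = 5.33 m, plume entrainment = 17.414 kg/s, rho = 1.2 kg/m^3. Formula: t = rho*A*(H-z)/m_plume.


H - z = 3.814 m
t = 1.2 * 321.559 * 3.814 / 17.414 = 84.513 s

84.513 s


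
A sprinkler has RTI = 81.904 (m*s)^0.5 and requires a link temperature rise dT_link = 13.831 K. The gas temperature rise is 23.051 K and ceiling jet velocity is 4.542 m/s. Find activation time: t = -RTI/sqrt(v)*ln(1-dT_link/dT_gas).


dT_link/dT_gas = 0.60002
ln(1 - 0.60002) = -0.91633
t = -81.904 / sqrt(4.542) * -0.91633 = 35.216 s

35.216 s


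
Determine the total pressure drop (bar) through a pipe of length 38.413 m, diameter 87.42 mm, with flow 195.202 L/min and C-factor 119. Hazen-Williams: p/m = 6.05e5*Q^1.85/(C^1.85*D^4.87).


Q^1.85 = 17274
C^1.85 = 6914.5
D^4.87 = 2.8553e+09
p/m = 0.00052935 bar/m
p_total = 0.00052935 * 38.413 = 0.020334 bar

0.020334 bar


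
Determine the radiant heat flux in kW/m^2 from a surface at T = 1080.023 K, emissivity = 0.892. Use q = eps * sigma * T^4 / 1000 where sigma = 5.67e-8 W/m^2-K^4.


T^4 = 1.3606e+12
q = 0.892 * 5.67e-8 * 1.3606e+12 / 1000 = 68.814 kW/m^2

68.814 kW/m^2


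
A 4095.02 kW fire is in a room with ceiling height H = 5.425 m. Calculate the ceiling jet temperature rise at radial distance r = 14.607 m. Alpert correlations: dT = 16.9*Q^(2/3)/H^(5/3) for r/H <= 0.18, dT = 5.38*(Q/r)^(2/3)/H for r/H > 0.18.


r/H = 14.607 / 5.425 = 2.6925
r/H > 0.18, so dT = 5.38*(Q/r)^(2/3)/H
Q/r = 280.35
(Q/r)^(2/3) = 42.835
dT = 5.38 * 42.835 / 5.425 = 42.479 K

42.479 K


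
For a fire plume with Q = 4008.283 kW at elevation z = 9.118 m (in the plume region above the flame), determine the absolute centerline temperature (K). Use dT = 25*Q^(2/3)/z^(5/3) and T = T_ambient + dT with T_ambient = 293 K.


Q^(2/3) = 252.33
z^(5/3) = 39.795
dT = 25 * 252.33 / 39.795 = 158.52 K
T = 293 + 158.52 = 451.52 K

451.52 K


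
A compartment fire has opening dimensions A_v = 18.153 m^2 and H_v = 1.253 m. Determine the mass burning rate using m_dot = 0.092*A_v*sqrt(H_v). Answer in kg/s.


sqrt(H_v) = 1.1194
m_dot = 0.092 * 18.153 * 1.1194 = 1.8694 kg/s

1.8694 kg/s


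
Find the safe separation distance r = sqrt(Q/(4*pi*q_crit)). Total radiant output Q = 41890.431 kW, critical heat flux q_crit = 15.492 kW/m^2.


4*pi*q_crit = 194.68
Q/(4*pi*q_crit) = 215.18
r = sqrt(215.18) = 14.669 m

14.669 m


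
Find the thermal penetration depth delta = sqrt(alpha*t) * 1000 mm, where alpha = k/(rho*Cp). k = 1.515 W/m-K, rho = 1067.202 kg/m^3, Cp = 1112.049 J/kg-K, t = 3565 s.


alpha = 1.515 / (1067.202 * 1112.049) = 1.2766e-06 m^2/s
alpha * t = 0.0045509
delta = sqrt(0.0045509) * 1000 = 67.461 mm

67.461 mm


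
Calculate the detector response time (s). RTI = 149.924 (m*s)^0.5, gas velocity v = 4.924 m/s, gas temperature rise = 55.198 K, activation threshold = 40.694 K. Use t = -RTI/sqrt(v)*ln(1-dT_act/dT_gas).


dT_act/dT_gas = 0.73724
ln(1 - 0.73724) = -1.3365
t = -149.924 / sqrt(4.924) * -1.3365 = 90.299 s

90.299 s


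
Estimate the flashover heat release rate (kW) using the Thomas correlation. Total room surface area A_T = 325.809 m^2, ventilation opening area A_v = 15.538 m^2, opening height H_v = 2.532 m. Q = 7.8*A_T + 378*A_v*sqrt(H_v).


7.8*A_T = 2541.3
sqrt(H_v) = 1.5912
378*A_v*sqrt(H_v) = 9345.8
Q = 2541.3 + 9345.8 = 11887 kW

11887 kW


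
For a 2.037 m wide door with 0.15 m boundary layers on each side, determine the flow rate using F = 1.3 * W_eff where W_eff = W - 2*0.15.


W_eff = 2.037 - 0.30 = 1.737 m
F = 1.3 * 1.737 = 2.2581 persons/s

2.2581 persons/s


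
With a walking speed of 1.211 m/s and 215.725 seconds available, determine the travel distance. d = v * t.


d = 1.211 * 215.725 = 261.24 m

261.24 m


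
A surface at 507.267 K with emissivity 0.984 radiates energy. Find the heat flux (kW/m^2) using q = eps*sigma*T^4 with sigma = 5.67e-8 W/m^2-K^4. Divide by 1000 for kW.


T^4 = 6.6213e+10
q = 0.984 * 5.67e-8 * 6.6213e+10 / 1000 = 3.6942 kW/m^2

3.6942 kW/m^2


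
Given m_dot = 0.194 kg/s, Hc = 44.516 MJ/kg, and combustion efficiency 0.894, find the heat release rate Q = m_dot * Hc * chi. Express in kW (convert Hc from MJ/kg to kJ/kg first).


Hc = 44.516 MJ/kg = 44.516 * 1000 kJ/kg = 44516 kJ/kg
Q = 0.194 kg/s * 44516 kJ/kg * 0.894 = 7720.7 kW

7720.7 kW


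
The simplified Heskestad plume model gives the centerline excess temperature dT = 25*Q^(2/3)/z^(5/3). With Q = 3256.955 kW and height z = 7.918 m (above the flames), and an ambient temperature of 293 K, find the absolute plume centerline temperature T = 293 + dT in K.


Q^(2/3) = 219.72
z^(5/3) = 31.455
dT = 25 * 219.72 / 31.455 = 174.63 K
T = 293 + 174.63 = 467.63 K

467.63 K


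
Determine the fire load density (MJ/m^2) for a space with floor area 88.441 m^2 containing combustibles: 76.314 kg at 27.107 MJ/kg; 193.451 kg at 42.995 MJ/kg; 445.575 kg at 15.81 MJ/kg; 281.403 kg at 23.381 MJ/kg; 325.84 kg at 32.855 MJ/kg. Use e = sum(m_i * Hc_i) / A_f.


Total energy = 76.314*27.107 + 193.451*42.995 + 445.575*15.81 + 281.403*23.381 + 325.84*32.855
= 2068.644 + 8317.426 + 7044.541 + 6579.484 + 10705.47
= 34715.57 MJ
e = 34715.57 / 88.441 = 392.53 MJ/m^2

392.53 MJ/m^2


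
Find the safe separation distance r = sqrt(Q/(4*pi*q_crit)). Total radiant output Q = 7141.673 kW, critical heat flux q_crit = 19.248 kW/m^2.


4*pi*q_crit = 241.88
Q/(4*pi*q_crit) = 29.526
r = sqrt(29.526) = 5.4338 m

5.4338 m


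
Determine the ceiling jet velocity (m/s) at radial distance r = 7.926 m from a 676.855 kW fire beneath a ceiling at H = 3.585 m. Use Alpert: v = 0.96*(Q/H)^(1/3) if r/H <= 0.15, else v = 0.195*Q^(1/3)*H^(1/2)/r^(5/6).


r/H = 7.926 / 3.585 = 2.2109
r/H > 0.15, so v = 0.195*Q^(1/3)*H^(1/2)/r^(5/6)
Q^(1/3) = 8.7801
H^(1/2) = 1.8934
r^(5/6) = 5.6132
v = 0.195 * 8.7801 * 1.8934 / 5.6132 = 0.57752 m/s

0.57752 m/s


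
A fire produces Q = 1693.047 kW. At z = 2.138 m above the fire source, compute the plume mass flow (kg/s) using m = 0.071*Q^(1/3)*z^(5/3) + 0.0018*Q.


Q^(1/3) = 11.919
z^(5/3) = 3.5482
First term = 0.071 * 11.919 * 3.5482 = 3.0026
Second term = 0.0018 * 1693.047 = 3.0475
m = 6.0501 kg/s

6.0501 kg/s


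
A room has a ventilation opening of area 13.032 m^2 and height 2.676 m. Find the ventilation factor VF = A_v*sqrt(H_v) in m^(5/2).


sqrt(H_v) = 1.6358
VF = 13.032 * 1.6358 = 21.318 m^(5/2)

21.318 m^(5/2)


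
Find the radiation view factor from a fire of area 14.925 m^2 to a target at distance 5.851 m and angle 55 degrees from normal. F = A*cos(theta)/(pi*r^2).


cos(55 deg) = 0.57358
pi*r^2 = 107.55
F = 14.925 * 0.57358 / 107.55 = 0.079597

0.079597


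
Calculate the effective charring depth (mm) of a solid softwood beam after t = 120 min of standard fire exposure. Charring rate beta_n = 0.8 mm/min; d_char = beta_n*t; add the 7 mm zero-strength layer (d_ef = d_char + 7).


d_char = 0.8 * 120 = 96 mm
d_ef = 96 + 1.0*7 = 103 mm

103 mm


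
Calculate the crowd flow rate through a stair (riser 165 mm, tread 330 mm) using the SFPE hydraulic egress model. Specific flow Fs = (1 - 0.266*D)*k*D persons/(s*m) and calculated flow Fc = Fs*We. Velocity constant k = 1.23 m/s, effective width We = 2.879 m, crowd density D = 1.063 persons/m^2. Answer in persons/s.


1 - 0.266*D = 1 - 0.266*1.063 = 0.71724
Fs = 0.71724 * 1.23 * 1.063 = 0.93779 persons/(s*m)
Fc = 0.93779 * 2.879 = 2.6999 persons/s

2.6999 persons/s


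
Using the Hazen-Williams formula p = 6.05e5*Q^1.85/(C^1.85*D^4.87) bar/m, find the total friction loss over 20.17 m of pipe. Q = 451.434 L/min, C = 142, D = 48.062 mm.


Q^1.85 = 81470
C^1.85 = 9588.1
D^4.87 = 1.5502e+08
p/m = 0.033162 bar/m
p_total = 0.033162 * 20.17 = 0.66889 bar

0.66889 bar


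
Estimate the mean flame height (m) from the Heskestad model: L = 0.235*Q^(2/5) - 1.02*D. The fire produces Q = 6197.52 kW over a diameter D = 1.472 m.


Q^(2/5) = 32.877
0.235 * Q^(2/5) = 7.7260
1.02 * D = 1.5014
L = 6.2246 m

6.2246 m


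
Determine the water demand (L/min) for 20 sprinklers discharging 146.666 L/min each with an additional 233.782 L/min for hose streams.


Sprinkler demand = 20 * 146.666 = 2933.32 L/min
Total = 2933.32 + 233.782 = 3167.102 L/min

3167.102 L/min


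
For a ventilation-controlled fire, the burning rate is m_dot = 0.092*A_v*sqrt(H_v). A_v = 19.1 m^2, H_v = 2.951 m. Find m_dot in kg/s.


sqrt(H_v) = 1.7178
m_dot = 0.092 * 19.1 * 1.7178 = 3.0186 kg/s

3.0186 kg/s


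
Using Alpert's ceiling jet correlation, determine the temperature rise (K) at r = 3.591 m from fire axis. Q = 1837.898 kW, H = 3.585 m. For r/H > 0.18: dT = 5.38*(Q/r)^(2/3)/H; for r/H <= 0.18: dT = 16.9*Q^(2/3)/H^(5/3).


r/H = 3.591 / 3.585 = 1.0017
r/H > 0.18, so dT = 5.38*(Q/r)^(2/3)/H
Q/r = 511.81
(Q/r)^(2/3) = 63.984
dT = 5.38 * 63.984 / 3.585 = 96.020 K

96.020 K


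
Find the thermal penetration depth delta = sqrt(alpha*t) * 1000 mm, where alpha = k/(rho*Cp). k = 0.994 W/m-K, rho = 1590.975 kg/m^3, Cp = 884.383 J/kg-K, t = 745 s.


alpha = 0.994 / (1590.975 * 884.383) = 7.0645e-07 m^2/s
alpha * t = 0.00052631
delta = sqrt(0.00052631) * 1000 = 22.941 mm

22.941 mm


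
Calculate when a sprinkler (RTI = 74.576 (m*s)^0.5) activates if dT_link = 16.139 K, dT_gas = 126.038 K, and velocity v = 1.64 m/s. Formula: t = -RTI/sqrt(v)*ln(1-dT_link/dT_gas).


dT_link/dT_gas = 0.12805
ln(1 - 0.12805) = -0.13702
t = -74.576 / sqrt(1.64) * -0.13702 = 7.9793 s

7.9793 s


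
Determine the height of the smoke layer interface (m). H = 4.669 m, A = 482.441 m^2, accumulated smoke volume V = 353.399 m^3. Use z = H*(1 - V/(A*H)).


V/(A*H) = 0.15689
1 - 0.15689 = 0.84311
z = 4.669 * 0.84311 = 3.9365 m

3.9365 m


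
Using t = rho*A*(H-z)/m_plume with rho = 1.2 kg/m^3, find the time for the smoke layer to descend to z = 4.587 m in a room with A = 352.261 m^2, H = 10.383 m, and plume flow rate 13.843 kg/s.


H - z = 5.796 m
t = 1.2 * 352.261 * 5.796 / 13.843 = 176.99 s

176.99 s


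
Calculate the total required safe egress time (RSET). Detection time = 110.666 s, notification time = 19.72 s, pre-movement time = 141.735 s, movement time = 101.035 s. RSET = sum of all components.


Total = 110.666 + 19.72 + 141.735 + 101.035 = 373.156 s

373.156 s


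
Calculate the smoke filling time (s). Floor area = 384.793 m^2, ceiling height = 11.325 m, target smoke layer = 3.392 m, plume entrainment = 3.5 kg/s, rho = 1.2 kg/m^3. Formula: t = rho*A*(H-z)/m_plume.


H - z = 7.933 m
t = 1.2 * 384.793 * 7.933 / 3.5 = 1046.6 s

1046.6 s


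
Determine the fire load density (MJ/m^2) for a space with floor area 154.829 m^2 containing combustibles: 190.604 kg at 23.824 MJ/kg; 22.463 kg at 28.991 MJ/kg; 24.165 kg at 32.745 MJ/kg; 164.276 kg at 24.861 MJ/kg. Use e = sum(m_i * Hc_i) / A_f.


Total energy = 190.604*23.824 + 22.463*28.991 + 24.165*32.745 + 164.276*24.861
= 4540.950 + 651.2248 + 791.2829 + 4084.066
= 10067.52 MJ
e = 10067.52 / 154.829 = 65.023 MJ/m^2

65.023 MJ/m^2


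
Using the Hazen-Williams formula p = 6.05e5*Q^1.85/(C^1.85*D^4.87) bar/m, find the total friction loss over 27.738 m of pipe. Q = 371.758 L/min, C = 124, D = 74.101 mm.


Q^1.85 = 56883
C^1.85 = 7461.6
D^4.87 = 1.2766e+09
p/m = 0.0036130 bar/m
p_total = 0.0036130 * 27.738 = 0.10022 bar

0.10022 bar


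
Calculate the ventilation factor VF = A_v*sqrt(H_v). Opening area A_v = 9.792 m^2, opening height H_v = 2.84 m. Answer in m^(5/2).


sqrt(H_v) = 1.6852
VF = 9.792 * 1.6852 = 16.502 m^(5/2)

16.502 m^(5/2)


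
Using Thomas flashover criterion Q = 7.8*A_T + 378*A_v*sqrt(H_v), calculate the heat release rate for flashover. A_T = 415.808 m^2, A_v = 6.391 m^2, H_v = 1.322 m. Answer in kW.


7.8*A_T = 3243.3
sqrt(H_v) = 1.1498
378*A_v*sqrt(H_v) = 2777.6
Q = 3243.3 + 2777.6 = 6020.9 kW

6020.9 kW


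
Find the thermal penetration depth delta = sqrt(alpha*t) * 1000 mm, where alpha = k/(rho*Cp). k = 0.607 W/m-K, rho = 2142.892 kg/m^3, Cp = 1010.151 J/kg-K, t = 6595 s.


alpha = 0.607 / (2142.892 * 1010.151) = 2.8042e-07 m^2/s
alpha * t = 0.0018493
delta = sqrt(0.0018493) * 1000 = 43.004 mm

43.004 mm


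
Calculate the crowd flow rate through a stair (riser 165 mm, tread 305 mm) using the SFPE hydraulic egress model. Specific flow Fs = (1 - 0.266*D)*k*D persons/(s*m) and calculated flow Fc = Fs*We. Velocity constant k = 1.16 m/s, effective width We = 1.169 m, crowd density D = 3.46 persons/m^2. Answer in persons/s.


1 - 0.266*D = 1 - 0.266*3.46 = 0.079640
Fs = 0.079640 * 1.16 * 3.46 = 0.31964 persons/(s*m)
Fc = 0.31964 * 1.169 = 0.37366 persons/s

0.37366 persons/s


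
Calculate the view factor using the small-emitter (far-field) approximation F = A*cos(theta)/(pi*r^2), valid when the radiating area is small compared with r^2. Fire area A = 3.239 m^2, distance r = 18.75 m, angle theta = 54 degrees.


cos(54 deg) = 0.58779
pi*r^2 = 1104.5
F = 3.239 * 0.58779 / 1104.5 = 0.0017238

0.0017238


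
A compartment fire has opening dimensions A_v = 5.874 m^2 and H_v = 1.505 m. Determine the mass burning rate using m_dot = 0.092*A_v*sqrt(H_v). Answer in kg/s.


sqrt(H_v) = 1.2268
m_dot = 0.092 * 5.874 * 1.2268 = 0.66296 kg/s

0.66296 kg/s


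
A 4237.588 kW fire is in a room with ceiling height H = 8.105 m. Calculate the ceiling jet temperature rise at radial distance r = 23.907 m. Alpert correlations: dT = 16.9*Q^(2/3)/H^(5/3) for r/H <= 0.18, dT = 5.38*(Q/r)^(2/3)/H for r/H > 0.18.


r/H = 23.907 / 8.105 = 2.9497
r/H > 0.18, so dT = 5.38*(Q/r)^(2/3)/H
Q/r = 177.25
(Q/r)^(2/3) = 31.555
dT = 5.38 * 31.555 / 8.105 = 20.946 K

20.946 K


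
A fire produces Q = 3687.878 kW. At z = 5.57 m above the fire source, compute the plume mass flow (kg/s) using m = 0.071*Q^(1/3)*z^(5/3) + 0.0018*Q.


Q^(1/3) = 15.450
z^(5/3) = 17.502
First term = 0.071 * 15.450 * 17.502 = 19.199
Second term = 0.0018 * 3687.878 = 6.6382
m = 25.837 kg/s

25.837 kg/s


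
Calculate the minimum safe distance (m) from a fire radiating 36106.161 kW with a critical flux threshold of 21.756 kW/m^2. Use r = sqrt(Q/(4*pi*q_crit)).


4*pi*q_crit = 273.39
Q/(4*pi*q_crit) = 132.07
r = sqrt(132.07) = 11.492 m

11.492 m


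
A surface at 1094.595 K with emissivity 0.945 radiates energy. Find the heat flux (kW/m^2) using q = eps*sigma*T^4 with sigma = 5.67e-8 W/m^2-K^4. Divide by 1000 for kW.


T^4 = 1.4355e+12
q = 0.945 * 5.67e-8 * 1.4355e+12 / 1000 = 76.918 kW/m^2

76.918 kW/m^2


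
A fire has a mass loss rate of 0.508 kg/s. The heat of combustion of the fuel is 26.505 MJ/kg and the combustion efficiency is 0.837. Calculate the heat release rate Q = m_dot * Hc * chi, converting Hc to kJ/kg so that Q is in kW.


Hc = 26.505 MJ/kg = 26.505 * 1000 kJ/kg = 26505 kJ/kg
Q = 0.508 kg/s * 26505 kJ/kg * 0.837 = 11270 kW

11270 kW


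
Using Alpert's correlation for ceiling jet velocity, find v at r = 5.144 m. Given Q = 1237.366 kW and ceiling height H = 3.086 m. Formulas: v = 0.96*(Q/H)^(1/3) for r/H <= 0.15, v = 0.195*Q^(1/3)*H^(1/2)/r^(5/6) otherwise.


r/H = 5.144 / 3.086 = 1.6669
r/H > 0.15, so v = 0.195*Q^(1/3)*H^(1/2)/r^(5/6)
Q^(1/3) = 10.736
H^(1/2) = 1.7567
r^(5/6) = 3.9152
v = 0.195 * 10.736 * 1.7567 / 3.9152 = 0.93932 m/s

0.93932 m/s


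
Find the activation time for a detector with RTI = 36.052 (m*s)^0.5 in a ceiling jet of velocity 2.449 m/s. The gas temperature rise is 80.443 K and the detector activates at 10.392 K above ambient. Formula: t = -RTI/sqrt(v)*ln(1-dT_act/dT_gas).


dT_act/dT_gas = 0.12918
ln(1 - 0.12918) = -0.13833
t = -36.052 / sqrt(2.449) * -0.13833 = 3.1867 s

3.1867 s


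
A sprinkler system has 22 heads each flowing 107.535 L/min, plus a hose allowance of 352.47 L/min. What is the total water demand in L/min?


Sprinkler demand = 22 * 107.535 = 2365.77 L/min
Total = 2365.77 + 352.47 = 2718.24 L/min

2718.24 L/min


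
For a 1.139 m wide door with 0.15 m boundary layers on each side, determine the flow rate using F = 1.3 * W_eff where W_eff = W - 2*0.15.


W_eff = 1.139 - 0.30 = 0.839 m
F = 1.3 * 0.839 = 1.0907 persons/s

1.0907 persons/s


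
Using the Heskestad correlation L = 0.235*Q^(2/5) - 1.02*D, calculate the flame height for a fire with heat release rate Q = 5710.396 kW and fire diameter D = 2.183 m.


Q^(2/5) = 31.818
0.235 * Q^(2/5) = 7.4771
1.02 * D = 2.2267
L = 5.2505 m

5.2505 m


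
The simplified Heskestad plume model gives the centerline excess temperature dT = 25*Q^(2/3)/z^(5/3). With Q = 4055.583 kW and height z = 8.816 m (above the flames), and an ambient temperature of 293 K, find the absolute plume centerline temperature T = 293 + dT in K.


Q^(2/3) = 254.31
z^(5/3) = 37.623
dT = 25 * 254.31 / 37.623 = 168.99 K
T = 293 + 168.99 = 461.99 K

461.99 K


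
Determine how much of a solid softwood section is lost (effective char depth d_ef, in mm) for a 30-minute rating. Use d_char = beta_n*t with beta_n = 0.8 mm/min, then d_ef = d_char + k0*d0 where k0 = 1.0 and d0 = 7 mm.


d_char = 0.8 * 30 = 24 mm
d_ef = 24 + 1.0*7 = 31 mm

31 mm


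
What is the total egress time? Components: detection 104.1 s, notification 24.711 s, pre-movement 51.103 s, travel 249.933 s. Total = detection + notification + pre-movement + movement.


Total = 104.1 + 24.711 + 51.103 + 249.933 = 429.847 s

429.847 s


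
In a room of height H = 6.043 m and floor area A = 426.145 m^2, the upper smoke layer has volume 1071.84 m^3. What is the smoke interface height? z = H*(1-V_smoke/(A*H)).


V/(A*H) = 0.41622
1 - 0.41622 = 0.58378
z = 6.043 * 0.58378 = 3.5278 m

3.5278 m


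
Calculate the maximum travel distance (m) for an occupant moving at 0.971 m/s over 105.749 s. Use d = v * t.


d = 0.971 * 105.749 = 102.68 m

102.68 m


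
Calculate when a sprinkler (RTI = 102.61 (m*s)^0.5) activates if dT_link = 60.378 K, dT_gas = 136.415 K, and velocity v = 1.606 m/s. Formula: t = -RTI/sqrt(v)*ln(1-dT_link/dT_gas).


dT_link/dT_gas = 0.44261
ln(1 - 0.44261) = -0.58448
t = -102.61 / sqrt(1.606) * -0.58448 = 47.325 s

47.325 s


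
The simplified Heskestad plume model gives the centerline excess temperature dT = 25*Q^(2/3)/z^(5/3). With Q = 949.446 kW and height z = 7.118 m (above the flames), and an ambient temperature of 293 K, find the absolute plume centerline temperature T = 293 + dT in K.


Q^(2/3) = 96.601
z^(5/3) = 26.339
dT = 25 * 96.601 / 26.339 = 91.690 K
T = 293 + 91.690 = 384.69 K

384.69 K


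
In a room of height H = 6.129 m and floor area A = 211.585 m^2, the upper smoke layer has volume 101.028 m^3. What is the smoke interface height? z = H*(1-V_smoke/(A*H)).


V/(A*H) = 0.077905
1 - 0.077905 = 0.92209
z = 6.129 * 0.92209 = 5.6515 m

5.6515 m


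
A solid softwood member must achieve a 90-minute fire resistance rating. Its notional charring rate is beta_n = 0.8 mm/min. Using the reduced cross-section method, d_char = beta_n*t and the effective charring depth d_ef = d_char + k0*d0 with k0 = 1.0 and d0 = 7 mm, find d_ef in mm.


d_char = 0.8 * 90 = 72 mm
d_ef = 72 + 1.0*7 = 79 mm

79 mm


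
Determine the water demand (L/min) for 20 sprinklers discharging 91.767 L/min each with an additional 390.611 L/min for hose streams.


Sprinkler demand = 20 * 91.767 = 1835.34 L/min
Total = 1835.34 + 390.611 = 2225.951 L/min

2225.951 L/min


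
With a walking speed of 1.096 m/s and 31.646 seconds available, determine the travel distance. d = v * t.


d = 1.096 * 31.646 = 34.684 m

34.684 m


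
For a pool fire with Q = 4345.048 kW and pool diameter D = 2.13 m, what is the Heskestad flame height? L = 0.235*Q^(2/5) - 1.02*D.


Q^(2/5) = 28.523
0.235 * Q^(2/5) = 6.7029
1.02 * D = 2.1726
L = 4.5303 m

4.5303 m


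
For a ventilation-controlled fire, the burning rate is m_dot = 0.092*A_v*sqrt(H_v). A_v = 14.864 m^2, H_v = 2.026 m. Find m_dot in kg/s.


sqrt(H_v) = 1.4234
m_dot = 0.092 * 14.864 * 1.4234 = 1.9464 kg/s

1.9464 kg/s


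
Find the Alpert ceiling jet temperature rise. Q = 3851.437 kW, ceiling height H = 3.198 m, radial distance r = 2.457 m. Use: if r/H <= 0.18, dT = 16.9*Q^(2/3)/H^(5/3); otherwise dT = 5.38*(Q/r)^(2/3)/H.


r/H = 2.457 / 3.198 = 0.76829
r/H > 0.18, so dT = 5.38*(Q/r)^(2/3)/H
Q/r = 1567.5
(Q/r)^(2/3) = 134.94
dT = 5.38 * 134.94 / 3.198 = 227.01 K

227.01 K


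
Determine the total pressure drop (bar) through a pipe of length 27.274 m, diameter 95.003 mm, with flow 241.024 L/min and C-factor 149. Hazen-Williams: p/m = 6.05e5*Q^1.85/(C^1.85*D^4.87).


Q^1.85 = 25516
C^1.85 = 10481
D^4.87 = 4.2814e+09
p/m = 0.00034403 bar/m
p_total = 0.00034403 * 27.274 = 0.0093830 bar

0.0093830 bar


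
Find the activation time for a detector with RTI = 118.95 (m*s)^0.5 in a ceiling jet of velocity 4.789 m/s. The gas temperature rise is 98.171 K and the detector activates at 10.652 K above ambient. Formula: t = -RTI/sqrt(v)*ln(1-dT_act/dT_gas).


dT_act/dT_gas = 0.10850
ln(1 - 0.10850) = -0.11485
t = -118.95 / sqrt(4.789) * -0.11485 = 6.2430 s

6.2430 s


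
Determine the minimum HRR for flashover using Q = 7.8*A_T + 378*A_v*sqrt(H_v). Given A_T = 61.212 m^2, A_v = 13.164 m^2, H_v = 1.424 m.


7.8*A_T = 477.45
sqrt(H_v) = 1.1933
378*A_v*sqrt(H_v) = 5937.9
Q = 477.45 + 5937.9 = 6415.4 kW

6415.4 kW


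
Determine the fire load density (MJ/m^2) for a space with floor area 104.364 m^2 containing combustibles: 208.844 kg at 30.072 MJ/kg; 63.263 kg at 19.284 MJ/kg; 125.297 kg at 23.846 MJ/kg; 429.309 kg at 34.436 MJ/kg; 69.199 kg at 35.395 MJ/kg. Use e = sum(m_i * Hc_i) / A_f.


Total energy = 208.844*30.072 + 63.263*19.284 + 125.297*23.846 + 429.309*34.436 + 69.199*35.395
= 6280.357 + 1219.964 + 2987.832 + 14783.68 + 2449.299
= 27721.14 MJ
e = 27721.14 / 104.364 = 265.62 MJ/m^2

265.62 MJ/m^2
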